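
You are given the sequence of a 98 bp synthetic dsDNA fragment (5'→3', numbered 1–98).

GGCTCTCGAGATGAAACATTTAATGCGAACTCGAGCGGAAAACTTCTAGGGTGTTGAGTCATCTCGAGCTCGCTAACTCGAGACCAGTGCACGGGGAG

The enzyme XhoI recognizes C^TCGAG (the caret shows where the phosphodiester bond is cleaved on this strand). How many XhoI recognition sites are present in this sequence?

CTCGAG occurs starting at positions 5, 30, 63, 77.
XhoI cuts at 4 sites.

4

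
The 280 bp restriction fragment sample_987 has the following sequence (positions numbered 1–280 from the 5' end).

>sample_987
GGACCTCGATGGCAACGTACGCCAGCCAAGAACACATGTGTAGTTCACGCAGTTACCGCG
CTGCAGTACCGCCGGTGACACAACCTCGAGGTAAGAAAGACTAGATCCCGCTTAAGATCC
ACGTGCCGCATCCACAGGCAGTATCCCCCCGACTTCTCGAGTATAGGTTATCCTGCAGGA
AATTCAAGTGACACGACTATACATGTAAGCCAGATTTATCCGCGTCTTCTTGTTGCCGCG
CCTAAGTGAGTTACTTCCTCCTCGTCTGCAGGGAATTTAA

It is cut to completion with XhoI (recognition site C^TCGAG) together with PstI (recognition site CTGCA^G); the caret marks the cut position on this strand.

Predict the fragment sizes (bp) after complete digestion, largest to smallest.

XhoI sites (CTCGAG) start at positions 85, 156.
XhoI cuts after the first base of each site, so after positions 85, 156.
PstI sites (CTGCAG) start at positions 61, 173, 266.
PstI cuts after base 5 of each site (before the last base), so after positions 65, 177, 270.
Combined cut positions: 65, 85, 156, 177, 270.
Linear molecule, 5 cuts → 6 fragments:
  1–65 → 65 bp
  66–85 → 20 bp
  86–156 → 71 bp
  157–177 → 21 bp
  178–270 → 93 bp
  271–280 → 10 bp
Sorted largest to smallest: 93, 71, 65, 21, 20, 10 bp.

93, 71, 65, 21, 20, 10 bp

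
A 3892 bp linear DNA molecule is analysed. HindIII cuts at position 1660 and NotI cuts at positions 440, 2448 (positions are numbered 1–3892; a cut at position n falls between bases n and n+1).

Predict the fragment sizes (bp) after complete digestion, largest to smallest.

1444, 1220, 788, 440 bp

Combined cut positions (sorted): 440, 1660, 2448.
Linear molecule, 3 cuts → 4 fragments:
  440 − 0 = 440 bp
  1660 − 440 = 1220 bp
  2448 − 1660 = 788 bp
  3892 − 2448 = 1444 bp
Sorted largest to smallest: 1444, 1220, 788, 440 bp.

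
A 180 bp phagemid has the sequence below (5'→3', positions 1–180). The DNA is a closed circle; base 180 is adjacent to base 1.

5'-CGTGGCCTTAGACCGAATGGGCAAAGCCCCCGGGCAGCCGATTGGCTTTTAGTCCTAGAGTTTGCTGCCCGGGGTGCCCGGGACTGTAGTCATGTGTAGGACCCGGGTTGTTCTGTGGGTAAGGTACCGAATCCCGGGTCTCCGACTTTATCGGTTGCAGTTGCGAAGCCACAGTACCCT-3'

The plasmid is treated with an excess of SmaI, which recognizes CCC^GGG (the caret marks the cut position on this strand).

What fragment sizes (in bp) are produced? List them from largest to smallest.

76, 39, 31, 25, 9 bp

SmaI sites (CCCGGG) start at positions 29, 68, 77, 102, 133.
SmaI cuts after base 3 of each site, so after positions 31, 70, 79, 104, 135.
Circular molecule, 5 cuts → 5 fragments:
  32–70 → 39 bp
  71–79 → 9 bp
  80–104 → 25 bp
  105–135 → 31 bp
  136–180 then 1–31 → 45 + 31 = 76 bp
Sorted largest to smallest: 76, 39, 31, 25, 9 bp.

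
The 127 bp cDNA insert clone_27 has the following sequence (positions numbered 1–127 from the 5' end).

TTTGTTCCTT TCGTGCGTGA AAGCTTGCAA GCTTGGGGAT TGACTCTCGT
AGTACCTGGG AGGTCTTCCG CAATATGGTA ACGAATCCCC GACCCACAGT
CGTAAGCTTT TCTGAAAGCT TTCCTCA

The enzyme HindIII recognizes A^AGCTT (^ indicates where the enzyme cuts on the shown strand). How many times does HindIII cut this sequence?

AAGCTT occurs starting at positions 21, 29, 104, 116.
HindIII cuts at 4 sites.

4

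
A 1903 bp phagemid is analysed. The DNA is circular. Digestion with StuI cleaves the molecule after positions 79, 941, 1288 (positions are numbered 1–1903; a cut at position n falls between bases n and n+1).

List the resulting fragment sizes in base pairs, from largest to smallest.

862, 694, 347 bp

Circular molecule, 3 cuts → 3 fragments:
  941 − 79 = 862 bp
  1288 − 941 = 347 bp
  wrap: 1903 − 1288 + 79 = 694 bp
Sorted largest to smallest: 862, 694, 347 bp.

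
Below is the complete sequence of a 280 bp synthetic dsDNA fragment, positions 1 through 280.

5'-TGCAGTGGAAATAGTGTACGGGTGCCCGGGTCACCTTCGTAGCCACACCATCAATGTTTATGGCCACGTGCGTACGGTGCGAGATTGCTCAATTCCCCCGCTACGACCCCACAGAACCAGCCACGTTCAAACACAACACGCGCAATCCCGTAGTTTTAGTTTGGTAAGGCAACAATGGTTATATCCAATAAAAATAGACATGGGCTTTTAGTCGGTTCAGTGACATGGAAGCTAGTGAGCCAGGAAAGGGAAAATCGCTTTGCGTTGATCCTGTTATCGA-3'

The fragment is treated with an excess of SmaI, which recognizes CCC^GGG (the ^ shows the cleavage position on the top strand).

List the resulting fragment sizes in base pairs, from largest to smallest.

The SmaI site (CCCGGG) starts at position 25.
SmaI cuts after base 3 of each site, so after position 27.
Linear molecule, 1 cut → 2 fragments:
  1–27 → 27 bp
  28–280 → 253 bp
Sorted largest to smallest: 253, 27 bp.

253, 27 bp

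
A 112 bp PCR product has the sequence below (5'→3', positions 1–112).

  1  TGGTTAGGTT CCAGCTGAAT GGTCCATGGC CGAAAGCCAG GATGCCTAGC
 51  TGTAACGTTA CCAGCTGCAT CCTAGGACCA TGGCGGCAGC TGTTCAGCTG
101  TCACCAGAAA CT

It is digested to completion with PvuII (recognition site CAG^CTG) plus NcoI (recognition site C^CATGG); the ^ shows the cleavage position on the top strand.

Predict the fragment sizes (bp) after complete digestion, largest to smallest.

PvuII sites (CAGCTG) start at positions 12, 62, 87, 95.
PvuII cuts after base 3 of each site, so after positions 14, 64, 89, 97.
NcoI sites (CCATGG) start at positions 24, 78.
NcoI cuts after the first base of each site, so after positions 24, 78.
Combined cut positions: 14, 24, 64, 78, 89, 97.
Linear molecule, 6 cuts → 7 fragments:
  1–14 → 14 bp
  15–24 → 10 bp
  25–64 → 40 bp
  65–78 → 14 bp
  79–89 → 11 bp
  90–97 → 8 bp
  98–112 → 15 bp
Sorted largest to smallest: 40, 15, 14, 14, 11, 10, 8 bp.

40, 15, 14, 14, 11, 10, 8 bp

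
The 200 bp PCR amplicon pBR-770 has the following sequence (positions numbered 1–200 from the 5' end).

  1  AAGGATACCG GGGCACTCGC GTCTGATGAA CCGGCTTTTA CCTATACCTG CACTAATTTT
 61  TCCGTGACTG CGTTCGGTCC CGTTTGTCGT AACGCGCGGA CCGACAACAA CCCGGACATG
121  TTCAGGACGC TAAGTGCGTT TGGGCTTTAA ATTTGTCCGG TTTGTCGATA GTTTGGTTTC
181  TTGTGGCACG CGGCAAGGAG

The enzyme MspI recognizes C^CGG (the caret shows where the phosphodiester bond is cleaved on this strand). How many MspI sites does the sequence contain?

CCGG occurs starting at positions 8, 31, 112, 157.
MspI cuts at 4 sites.

4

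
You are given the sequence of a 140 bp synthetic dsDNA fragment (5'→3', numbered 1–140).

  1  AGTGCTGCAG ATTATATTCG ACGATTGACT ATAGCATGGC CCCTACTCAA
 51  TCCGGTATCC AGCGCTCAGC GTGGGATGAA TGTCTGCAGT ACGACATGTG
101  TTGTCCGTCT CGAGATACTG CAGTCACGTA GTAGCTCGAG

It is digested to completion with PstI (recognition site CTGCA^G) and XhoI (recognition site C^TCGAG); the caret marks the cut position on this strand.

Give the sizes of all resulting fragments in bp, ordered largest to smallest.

PstI sites (CTGCAG) start at positions 5, 84, 118.
PstI cuts after base 5 of each site (before the last base), so after positions 9, 88, 122.
XhoI sites (CTCGAG) start at positions 109, 135.
XhoI cuts after the first base of each site, so after positions 109, 135.
Combined cut positions: 9, 88, 109, 122, 135.
Linear molecule, 5 cuts → 6 fragments:
  1–9 → 9 bp
  10–88 → 79 bp
  89–109 → 21 bp
  110–122 → 13 bp
  123–135 → 13 bp
  136–140 → 5 bp
Sorted largest to smallest: 79, 21, 13, 13, 9, 5 bp.

79, 21, 13, 13, 9, 5 bp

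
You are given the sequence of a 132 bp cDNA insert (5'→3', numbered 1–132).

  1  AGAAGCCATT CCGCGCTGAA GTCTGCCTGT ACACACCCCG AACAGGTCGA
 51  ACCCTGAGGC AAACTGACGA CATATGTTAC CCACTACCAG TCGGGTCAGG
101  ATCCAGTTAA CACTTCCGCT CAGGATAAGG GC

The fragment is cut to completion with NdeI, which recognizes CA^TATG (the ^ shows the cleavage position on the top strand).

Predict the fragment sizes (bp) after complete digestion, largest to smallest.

72, 60 bp

The NdeI site (CATATG) starts at position 71.
NdeI cuts after base 2 of each site, so after position 72.
Linear molecule, 1 cut → 2 fragments:
  1–72 → 72 bp
  73–132 → 60 bp
Sorted largest to smallest: 72, 60 bp.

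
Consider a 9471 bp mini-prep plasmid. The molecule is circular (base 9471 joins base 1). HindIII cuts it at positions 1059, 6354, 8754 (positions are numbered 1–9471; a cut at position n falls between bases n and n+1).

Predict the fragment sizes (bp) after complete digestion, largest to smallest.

Circular molecule, 3 cuts → 3 fragments:
  6354 − 1059 = 5295 bp
  8754 − 6354 = 2400 bp
  wrap: 9471 − 8754 + 1059 = 1776 bp
Sorted largest to smallest: 5295, 2400, 1776 bp.

5295, 2400, 1776 bp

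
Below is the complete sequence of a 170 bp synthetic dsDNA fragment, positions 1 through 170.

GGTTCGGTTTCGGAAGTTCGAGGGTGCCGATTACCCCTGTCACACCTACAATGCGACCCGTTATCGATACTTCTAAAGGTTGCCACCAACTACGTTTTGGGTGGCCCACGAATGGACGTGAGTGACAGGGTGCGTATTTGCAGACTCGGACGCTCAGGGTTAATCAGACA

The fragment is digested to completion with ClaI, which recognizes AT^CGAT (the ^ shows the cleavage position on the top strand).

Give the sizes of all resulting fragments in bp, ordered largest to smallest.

106, 64 bp

The ClaI site (ATCGAT) starts at position 63.
ClaI cuts after base 2 of each site, so after position 64.
Linear molecule, 1 cut → 2 fragments:
  1–64 → 64 bp
  65–170 → 106 bp
Sorted largest to smallest: 106, 64 bp.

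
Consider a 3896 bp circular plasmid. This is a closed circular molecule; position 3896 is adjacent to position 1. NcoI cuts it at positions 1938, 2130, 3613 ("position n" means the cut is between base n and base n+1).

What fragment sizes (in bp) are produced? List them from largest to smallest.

Circular molecule, 3 cuts → 3 fragments:
  2130 − 1938 = 192 bp
  3613 − 2130 = 1483 bp
  wrap: 3896 − 3613 + 1938 = 2221 bp
Sorted largest to smallest: 2221, 1483, 192 bp.

2221, 1483, 192 bp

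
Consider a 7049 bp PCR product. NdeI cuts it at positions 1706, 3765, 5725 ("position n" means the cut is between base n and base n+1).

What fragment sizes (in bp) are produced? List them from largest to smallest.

2059, 1960, 1706, 1324 bp

Linear molecule, 3 cuts → 4 fragments:
  1706 − 0 = 1706 bp
  3765 − 1706 = 2059 bp
  5725 − 3765 = 1960 bp
  7049 − 5725 = 1324 bp
Sorted largest to smallest: 2059, 1960, 1706, 1324 bp.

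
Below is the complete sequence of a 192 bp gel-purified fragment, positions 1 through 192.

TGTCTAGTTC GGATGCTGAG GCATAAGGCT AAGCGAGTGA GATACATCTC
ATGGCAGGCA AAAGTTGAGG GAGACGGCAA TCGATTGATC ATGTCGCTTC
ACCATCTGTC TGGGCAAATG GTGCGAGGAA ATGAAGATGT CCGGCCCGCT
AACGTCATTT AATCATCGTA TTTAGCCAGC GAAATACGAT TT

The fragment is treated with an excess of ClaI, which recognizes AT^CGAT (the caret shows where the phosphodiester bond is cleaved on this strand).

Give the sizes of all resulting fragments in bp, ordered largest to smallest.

111, 81 bp

The ClaI site (ATCGAT) starts at position 80.
ClaI cuts after base 2 of each site, so after position 81.
Linear molecule, 1 cut → 2 fragments:
  1–81 → 81 bp
  82–192 → 111 bp
Sorted largest to smallest: 111, 81 bp.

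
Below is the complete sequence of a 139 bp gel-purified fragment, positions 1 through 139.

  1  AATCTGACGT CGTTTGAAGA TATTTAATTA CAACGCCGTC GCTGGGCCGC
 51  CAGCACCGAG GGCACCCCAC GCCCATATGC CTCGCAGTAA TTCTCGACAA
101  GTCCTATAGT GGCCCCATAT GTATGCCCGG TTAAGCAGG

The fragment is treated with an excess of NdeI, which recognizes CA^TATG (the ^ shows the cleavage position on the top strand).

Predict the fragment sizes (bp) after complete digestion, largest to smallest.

75, 42, 22 bp

NdeI sites (CATATG) start at positions 74, 116.
NdeI cuts after base 2 of each site, so after positions 75, 117.
Linear molecule, 2 cuts → 3 fragments:
  1–75 → 75 bp
  76–117 → 42 bp
  118–139 → 22 bp
Sorted largest to smallest: 75, 42, 22 bp.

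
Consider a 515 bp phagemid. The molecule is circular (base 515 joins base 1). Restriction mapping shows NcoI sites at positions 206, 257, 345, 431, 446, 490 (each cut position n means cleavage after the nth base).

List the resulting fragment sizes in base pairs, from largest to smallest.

231, 88, 86, 51, 44, 15 bp

Circular molecule, 6 cuts → 6 fragments:
  257 − 206 = 51 bp
  345 − 257 = 88 bp
  431 − 345 = 86 bp
  446 − 431 = 15 bp
  490 − 446 = 44 bp
  wrap: 515 − 490 + 206 = 231 bp
Sorted largest to smallest: 231, 88, 86, 51, 44, 15 bp.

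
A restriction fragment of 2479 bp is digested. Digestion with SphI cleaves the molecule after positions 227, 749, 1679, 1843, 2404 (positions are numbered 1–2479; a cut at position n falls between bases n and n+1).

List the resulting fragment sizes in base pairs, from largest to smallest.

930, 561, 522, 227, 164, 75 bp

Linear molecule, 5 cuts → 6 fragments:
  227 − 0 = 227 bp
  749 − 227 = 522 bp
  1679 − 749 = 930 bp
  1843 − 1679 = 164 bp
  2404 − 1843 = 561 bp
  2479 − 2404 = 75 bp
Sorted largest to smallest: 930, 561, 522, 227, 164, 75 bp.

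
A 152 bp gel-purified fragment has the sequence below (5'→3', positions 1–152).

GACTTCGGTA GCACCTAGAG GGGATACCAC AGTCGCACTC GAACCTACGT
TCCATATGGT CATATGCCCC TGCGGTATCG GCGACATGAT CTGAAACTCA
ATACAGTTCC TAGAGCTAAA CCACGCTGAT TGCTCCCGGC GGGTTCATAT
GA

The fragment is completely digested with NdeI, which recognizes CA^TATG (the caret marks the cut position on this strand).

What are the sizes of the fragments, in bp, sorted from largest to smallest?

NdeI sites (CATATG) start at positions 53, 61, 146.
NdeI cuts after base 2 of each site, so after positions 54, 62, 147.
Linear molecule, 3 cuts → 4 fragments:
  1–54 → 54 bp
  55–62 → 8 bp
  63–147 → 85 bp
  148–152 → 5 bp
Sorted largest to smallest: 85, 54, 8, 5 bp.

85, 54, 8, 5 bp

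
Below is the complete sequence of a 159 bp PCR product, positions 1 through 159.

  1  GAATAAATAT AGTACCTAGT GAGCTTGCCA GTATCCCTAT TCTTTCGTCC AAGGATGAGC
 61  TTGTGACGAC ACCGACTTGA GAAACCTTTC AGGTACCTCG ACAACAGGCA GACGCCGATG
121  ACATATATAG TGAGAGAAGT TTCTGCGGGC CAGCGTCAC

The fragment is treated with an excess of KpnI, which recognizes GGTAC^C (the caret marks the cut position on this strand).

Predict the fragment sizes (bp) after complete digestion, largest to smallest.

96, 63 bp

The KpnI site (GGTACC) starts at position 92.
KpnI cuts after base 5 of each site (before the last base), so after position 96.
Linear molecule, 1 cut → 2 fragments:
  1–96 → 96 bp
  97–159 → 63 bp
Sorted largest to smallest: 96, 63 bp.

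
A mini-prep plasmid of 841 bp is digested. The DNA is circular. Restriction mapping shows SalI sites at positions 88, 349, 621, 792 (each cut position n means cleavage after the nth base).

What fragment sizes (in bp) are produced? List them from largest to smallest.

272, 261, 171, 137 bp

Circular molecule, 4 cuts → 4 fragments:
  349 − 88 = 261 bp
  621 − 349 = 272 bp
  792 − 621 = 171 bp
  wrap: 841 − 792 + 88 = 137 bp
Sorted largest to smallest: 272, 261, 171, 137 bp.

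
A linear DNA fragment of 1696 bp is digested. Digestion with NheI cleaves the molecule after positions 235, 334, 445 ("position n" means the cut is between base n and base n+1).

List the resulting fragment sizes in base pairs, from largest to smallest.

Linear molecule, 3 cuts → 4 fragments:
  235 − 0 = 235 bp
  334 − 235 = 99 bp
  445 − 334 = 111 bp
  1696 − 445 = 1251 bp
Sorted largest to smallest: 1251, 235, 111, 99 bp.

1251, 235, 111, 99 bp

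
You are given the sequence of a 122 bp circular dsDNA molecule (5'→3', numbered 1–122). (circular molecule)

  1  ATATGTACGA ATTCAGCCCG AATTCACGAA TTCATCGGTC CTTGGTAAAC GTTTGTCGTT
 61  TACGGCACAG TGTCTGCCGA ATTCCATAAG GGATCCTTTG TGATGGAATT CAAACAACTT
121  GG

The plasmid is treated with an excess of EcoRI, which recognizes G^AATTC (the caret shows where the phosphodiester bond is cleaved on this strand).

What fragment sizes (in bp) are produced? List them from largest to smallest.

51, 27, 25, 11, 8 bp

EcoRI sites (GAATTC) start at positions 9, 20, 28, 79, 106.
EcoRI cuts after the first base of each site, so after positions 9, 20, 28, 79, 106.
Circular molecule, 5 cuts → 5 fragments:
  10–20 → 11 bp
  21–28 → 8 bp
  29–79 → 51 bp
  80–106 → 27 bp
  107–122 then 1–9 → 16 + 9 = 25 bp
Sorted largest to smallest: 51, 27, 25, 11, 8 bp.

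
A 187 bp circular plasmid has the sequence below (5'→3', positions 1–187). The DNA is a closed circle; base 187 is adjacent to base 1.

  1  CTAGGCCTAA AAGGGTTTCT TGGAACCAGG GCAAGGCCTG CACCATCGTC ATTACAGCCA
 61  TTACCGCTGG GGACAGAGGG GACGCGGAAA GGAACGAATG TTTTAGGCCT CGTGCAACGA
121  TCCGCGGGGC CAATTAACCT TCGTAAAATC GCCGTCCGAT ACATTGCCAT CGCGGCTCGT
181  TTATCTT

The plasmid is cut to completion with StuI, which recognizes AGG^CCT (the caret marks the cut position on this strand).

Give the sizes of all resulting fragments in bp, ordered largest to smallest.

85, 71, 31 bp

StuI sites (AGGCCT) start at positions 3, 34, 105.
StuI cuts after base 3 of each site, so after positions 5, 36, 107.
Circular molecule, 3 cuts → 3 fragments:
  6–36 → 31 bp
  37–107 → 71 bp
  108–187 then 1–5 → 80 + 5 = 85 bp
Sorted largest to smallest: 85, 71, 31 bp.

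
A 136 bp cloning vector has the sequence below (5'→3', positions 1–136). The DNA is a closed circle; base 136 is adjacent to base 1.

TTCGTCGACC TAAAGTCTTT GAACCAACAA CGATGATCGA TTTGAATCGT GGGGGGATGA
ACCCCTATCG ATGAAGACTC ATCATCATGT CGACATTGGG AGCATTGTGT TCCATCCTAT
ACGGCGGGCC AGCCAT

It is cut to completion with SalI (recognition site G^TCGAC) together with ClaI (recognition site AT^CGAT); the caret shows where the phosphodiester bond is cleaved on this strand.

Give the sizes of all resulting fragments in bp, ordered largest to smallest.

SalI sites (GTCGAC) start at positions 4, 89.
SalI cuts after the first base of each site, so after positions 4, 89.
ClaI sites (ATCGAT) start at positions 36, 67.
ClaI cuts after base 2 of each site, so after positions 37, 68.
Combined cut positions: 4, 37, 68, 89.
Circular molecule, 4 cuts → 4 fragments:
  5–37 → 33 bp
  38–68 → 31 bp
  69–89 → 21 bp
  90–136 then 1–4 → 47 + 4 = 51 bp
Sorted largest to smallest: 51, 33, 31, 21 bp.

51, 33, 31, 21 bp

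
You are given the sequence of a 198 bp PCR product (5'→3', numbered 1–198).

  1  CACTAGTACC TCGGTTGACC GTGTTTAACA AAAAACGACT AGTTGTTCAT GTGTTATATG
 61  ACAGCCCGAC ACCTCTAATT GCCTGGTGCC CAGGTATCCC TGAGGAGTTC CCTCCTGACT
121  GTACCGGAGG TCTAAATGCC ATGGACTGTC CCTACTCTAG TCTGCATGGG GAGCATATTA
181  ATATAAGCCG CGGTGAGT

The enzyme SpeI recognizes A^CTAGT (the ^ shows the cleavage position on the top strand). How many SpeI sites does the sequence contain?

ACTAGT occurs starting at positions 2, 38.
SpeI cuts at 2 sites.

2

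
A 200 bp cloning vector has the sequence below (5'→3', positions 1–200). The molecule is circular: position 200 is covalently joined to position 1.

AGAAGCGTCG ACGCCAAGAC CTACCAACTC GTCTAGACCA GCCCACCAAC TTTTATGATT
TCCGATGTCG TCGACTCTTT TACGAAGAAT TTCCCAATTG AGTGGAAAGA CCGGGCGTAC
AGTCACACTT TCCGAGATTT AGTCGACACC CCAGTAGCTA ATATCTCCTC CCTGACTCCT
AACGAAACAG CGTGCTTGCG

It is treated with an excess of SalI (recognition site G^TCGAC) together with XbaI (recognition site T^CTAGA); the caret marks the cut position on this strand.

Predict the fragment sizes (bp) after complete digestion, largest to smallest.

SalI sites (GTCGAC) start at positions 7, 70, 142.
SalI cuts after the first base of each site, so after positions 7, 70, 142.
The XbaI site (TCTAGA) starts at position 32.
XbaI cuts after the first base of each site, so after position 32.
Combined cut positions: 7, 32, 70, 142.
Circular molecule, 4 cuts → 4 fragments:
  8–32 → 25 bp
  33–70 → 38 bp
  71–142 → 72 bp
  143–200 then 1–7 → 58 + 7 = 65 bp
Sorted largest to smallest: 72, 65, 38, 25 bp.

72, 65, 38, 25 bp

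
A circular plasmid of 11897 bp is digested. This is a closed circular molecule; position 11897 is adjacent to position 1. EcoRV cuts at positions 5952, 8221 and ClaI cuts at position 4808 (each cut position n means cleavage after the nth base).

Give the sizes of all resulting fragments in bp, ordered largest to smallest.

8484, 2269, 1144 bp

Combined cut positions (sorted): 4808, 5952, 8221.
Circular molecule, 3 cuts → 3 fragments:
  5952 − 4808 = 1144 bp
  8221 − 5952 = 2269 bp
  wrap: 11897 − 8221 + 4808 = 8484 bp
Sorted largest to smallest: 8484, 2269, 1144 bp.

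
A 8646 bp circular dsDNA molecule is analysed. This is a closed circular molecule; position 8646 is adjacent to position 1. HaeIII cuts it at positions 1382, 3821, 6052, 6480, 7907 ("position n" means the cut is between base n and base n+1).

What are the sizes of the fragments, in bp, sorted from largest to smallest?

2439, 2231, 2121, 1427, 428 bp

Circular molecule, 5 cuts → 5 fragments:
  3821 − 1382 = 2439 bp
  6052 − 3821 = 2231 bp
  6480 − 6052 = 428 bp
  7907 − 6480 = 1427 bp
  wrap: 8646 − 7907 + 1382 = 2121 bp
Sorted largest to smallest: 2439, 2231, 2121, 1427, 428 bp.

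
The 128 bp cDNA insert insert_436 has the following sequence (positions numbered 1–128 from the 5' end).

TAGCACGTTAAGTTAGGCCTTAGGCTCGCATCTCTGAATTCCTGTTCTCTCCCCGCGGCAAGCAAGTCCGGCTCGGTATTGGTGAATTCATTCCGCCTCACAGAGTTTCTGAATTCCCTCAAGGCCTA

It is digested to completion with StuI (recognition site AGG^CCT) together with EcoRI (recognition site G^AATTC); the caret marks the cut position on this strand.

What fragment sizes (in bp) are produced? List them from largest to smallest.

48, 27, 19, 17, 13, 4 bp

StuI sites (AGGCCT) start at positions 15, 122.
StuI cuts after base 3 of each site, so after positions 17, 124.
EcoRI sites (GAATTC) start at positions 36, 84, 111.
EcoRI cuts after the first base of each site, so after positions 36, 84, 111.
Combined cut positions: 17, 36, 84, 111, 124.
Linear molecule, 5 cuts → 6 fragments:
  1–17 → 17 bp
  18–36 → 19 bp
  37–84 → 48 bp
  85–111 → 27 bp
  112–124 → 13 bp
  125–128 → 4 bp
Sorted largest to smallest: 48, 27, 19, 17, 13, 4 bp.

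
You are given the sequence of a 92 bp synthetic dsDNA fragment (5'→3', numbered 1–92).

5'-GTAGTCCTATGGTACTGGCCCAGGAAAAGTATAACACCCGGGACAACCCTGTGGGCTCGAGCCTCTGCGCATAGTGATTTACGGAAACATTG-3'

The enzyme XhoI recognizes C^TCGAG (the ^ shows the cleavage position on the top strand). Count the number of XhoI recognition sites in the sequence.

CTCGAG occurs starting at position 56.
XhoI cuts at 1 site.

1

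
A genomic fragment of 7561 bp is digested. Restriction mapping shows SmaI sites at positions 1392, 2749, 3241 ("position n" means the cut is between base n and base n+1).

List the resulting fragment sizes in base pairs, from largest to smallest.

4320, 1392, 1357, 492 bp

Linear molecule, 3 cuts → 4 fragments:
  1392 − 0 = 1392 bp
  2749 − 1392 = 1357 bp
  3241 − 2749 = 492 bp
  7561 − 3241 = 4320 bp
Sorted largest to smallest: 4320, 1392, 1357, 492 bp.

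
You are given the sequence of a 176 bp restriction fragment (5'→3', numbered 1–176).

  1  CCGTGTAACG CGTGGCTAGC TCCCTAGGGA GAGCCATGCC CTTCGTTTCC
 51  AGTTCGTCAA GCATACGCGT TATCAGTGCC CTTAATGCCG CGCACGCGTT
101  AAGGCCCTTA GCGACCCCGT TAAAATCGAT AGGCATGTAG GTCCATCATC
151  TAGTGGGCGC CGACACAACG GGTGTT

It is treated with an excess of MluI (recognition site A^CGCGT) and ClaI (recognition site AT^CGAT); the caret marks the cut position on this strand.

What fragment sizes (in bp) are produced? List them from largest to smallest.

57, 50, 32, 29, 8 bp

MluI sites (ACGCGT) start at positions 8, 65, 94.
MluI cuts after the first base of each site, so after positions 8, 65, 94.
The ClaI site (ATCGAT) starts at position 125.
ClaI cuts after base 2 of each site, so after position 126.
Combined cut positions: 8, 65, 94, 126.
Linear molecule, 4 cuts → 5 fragments:
  1–8 → 8 bp
  9–65 → 57 bp
  66–94 → 29 bp
  95–126 → 32 bp
  127–176 → 50 bp
Sorted largest to smallest: 57, 50, 32, 29, 8 bp.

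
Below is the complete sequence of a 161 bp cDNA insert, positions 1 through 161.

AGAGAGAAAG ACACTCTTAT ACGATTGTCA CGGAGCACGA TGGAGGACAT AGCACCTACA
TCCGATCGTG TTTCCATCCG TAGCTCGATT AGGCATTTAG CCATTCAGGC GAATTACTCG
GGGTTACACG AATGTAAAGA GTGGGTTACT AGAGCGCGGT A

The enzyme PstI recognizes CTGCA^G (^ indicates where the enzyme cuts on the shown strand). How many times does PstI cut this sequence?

No occurrence of CTGCAG is present in the sequence.
PstI does not cut: 0 sites.

0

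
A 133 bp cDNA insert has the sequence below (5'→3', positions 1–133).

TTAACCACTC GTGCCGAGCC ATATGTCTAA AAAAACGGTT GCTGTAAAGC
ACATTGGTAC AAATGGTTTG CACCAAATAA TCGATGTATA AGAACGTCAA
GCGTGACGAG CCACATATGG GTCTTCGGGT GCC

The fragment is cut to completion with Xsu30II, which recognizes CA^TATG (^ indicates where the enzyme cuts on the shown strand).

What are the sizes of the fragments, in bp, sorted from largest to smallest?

Xsu30II sites (CATATG) start at positions 20, 114.
Xsu30II cuts after base 2 of each site, so after positions 21, 115.
Linear molecule, 2 cuts → 3 fragments:
  1–21 → 21 bp
  22–115 → 94 bp
  116–133 → 18 bp
Sorted largest to smallest: 94, 21, 18 bp.

94, 21, 18 bp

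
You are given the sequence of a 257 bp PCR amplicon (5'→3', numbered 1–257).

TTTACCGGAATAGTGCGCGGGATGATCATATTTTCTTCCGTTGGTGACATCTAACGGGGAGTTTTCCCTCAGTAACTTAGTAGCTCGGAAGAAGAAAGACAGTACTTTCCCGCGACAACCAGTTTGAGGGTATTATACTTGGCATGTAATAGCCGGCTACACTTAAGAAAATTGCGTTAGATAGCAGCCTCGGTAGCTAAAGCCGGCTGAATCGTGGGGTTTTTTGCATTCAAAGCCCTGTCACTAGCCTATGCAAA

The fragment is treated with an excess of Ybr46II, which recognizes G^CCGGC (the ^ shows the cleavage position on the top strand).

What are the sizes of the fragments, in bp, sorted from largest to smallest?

152, 55, 50 bp

Ybr46II sites (GCCGGC) start at positions 152, 202.
Ybr46II cuts after the first base of each site, so after positions 152, 202.
Linear molecule, 2 cuts → 3 fragments:
  1–152 → 152 bp
  153–202 → 50 bp
  203–257 → 55 bp
Sorted largest to smallest: 152, 55, 50 bp.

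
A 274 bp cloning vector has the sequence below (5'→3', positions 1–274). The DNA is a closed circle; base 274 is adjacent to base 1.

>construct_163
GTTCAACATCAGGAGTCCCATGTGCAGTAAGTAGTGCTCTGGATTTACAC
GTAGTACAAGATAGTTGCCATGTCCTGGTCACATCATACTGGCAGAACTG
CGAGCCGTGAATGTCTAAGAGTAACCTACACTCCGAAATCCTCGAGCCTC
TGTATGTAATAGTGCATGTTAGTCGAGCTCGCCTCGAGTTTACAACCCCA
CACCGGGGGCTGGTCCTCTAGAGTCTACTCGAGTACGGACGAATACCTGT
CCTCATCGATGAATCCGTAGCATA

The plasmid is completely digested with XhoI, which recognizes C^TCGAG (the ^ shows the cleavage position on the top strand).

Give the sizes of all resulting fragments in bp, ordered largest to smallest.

XhoI sites (CTCGAG) start at positions 141, 183, 228.
XhoI cuts after the first base of each site, so after positions 141, 183, 228.
Circular molecule, 3 cuts → 3 fragments:
  142–183 → 42 bp
  184–228 → 45 bp
  229–274 then 1–141 → 46 + 141 = 187 bp
Sorted largest to smallest: 187, 45, 42 bp.

187, 45, 42 bp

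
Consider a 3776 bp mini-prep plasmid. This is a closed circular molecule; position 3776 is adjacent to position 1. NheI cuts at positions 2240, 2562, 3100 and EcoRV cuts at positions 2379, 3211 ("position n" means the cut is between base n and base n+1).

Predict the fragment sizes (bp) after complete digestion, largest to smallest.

2805, 538, 183, 139, 111 bp

Combined cut positions (sorted): 2240, 2379, 2562, 3100, 3211.
Circular molecule, 5 cuts → 5 fragments:
  2379 − 2240 = 139 bp
  2562 − 2379 = 183 bp
  3100 − 2562 = 538 bp
  3211 − 3100 = 111 bp
  wrap: 3776 − 3211 + 2240 = 2805 bp
Sorted largest to smallest: 2805, 538, 183, 139, 111 bp.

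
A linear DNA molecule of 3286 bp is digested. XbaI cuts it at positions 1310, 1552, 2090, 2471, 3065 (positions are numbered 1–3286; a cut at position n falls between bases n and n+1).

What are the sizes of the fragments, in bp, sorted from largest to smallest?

1310, 594, 538, 381, 242, 221 bp

Linear molecule, 5 cuts → 6 fragments:
  1310 − 0 = 1310 bp
  1552 − 1310 = 242 bp
  2090 − 1552 = 538 bp
  2471 − 2090 = 381 bp
  3065 − 2471 = 594 bp
  3286 − 3065 = 221 bp
Sorted largest to smallest: 1310, 594, 538, 381, 242, 221 bp.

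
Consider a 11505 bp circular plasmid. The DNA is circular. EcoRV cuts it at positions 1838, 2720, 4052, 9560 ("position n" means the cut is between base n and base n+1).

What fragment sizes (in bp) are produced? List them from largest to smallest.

5508, 3783, 1332, 882 bp

Circular molecule, 4 cuts → 4 fragments:
  2720 − 1838 = 882 bp
  4052 − 2720 = 1332 bp
  9560 − 4052 = 5508 bp
  wrap: 11505 − 9560 + 1838 = 3783 bp
Sorted largest to smallest: 5508, 3783, 1332, 882 bp.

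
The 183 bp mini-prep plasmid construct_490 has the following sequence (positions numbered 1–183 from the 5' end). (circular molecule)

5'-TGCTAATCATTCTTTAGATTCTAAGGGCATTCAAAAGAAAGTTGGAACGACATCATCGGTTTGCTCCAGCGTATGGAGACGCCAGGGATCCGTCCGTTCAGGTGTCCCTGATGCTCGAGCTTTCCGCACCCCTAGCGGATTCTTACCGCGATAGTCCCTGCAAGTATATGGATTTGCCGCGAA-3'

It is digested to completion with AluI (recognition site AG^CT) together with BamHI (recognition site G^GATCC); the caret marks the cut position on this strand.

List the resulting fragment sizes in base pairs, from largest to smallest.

The AluI site (AGCT) starts at position 118.
AluI cuts after base 2 of each site, so after position 119.
The BamHI site (GGATCC) starts at position 86.
BamHI cuts after the first base of each site, so after position 86.
Combined cut positions: 86, 119.
Circular molecule, 2 cuts → 2 fragments:
  87–119 → 33 bp
  120–183 then 1–86 → 64 + 86 = 150 bp
Sorted largest to smallest: 150, 33 bp.

150, 33 bp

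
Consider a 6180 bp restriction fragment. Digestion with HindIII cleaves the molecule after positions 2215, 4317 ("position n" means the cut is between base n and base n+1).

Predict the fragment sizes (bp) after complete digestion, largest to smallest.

Linear molecule, 2 cuts → 3 fragments:
  2215 − 0 = 2215 bp
  4317 − 2215 = 2102 bp
  6180 − 4317 = 1863 bp
Sorted largest to smallest: 2215, 2102, 1863 bp.

2215, 2102, 1863 bp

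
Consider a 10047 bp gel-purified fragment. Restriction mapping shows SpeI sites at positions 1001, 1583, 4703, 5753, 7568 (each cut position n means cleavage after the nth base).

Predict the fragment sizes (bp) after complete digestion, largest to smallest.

3120, 2479, 1815, 1050, 1001, 582 bp

Linear molecule, 5 cuts → 6 fragments:
  1001 − 0 = 1001 bp
  1583 − 1001 = 582 bp
  4703 − 1583 = 3120 bp
  5753 − 4703 = 1050 bp
  7568 − 5753 = 1815 bp
  10047 − 7568 = 2479 bp
Sorted largest to smallest: 3120, 2479, 1815, 1050, 1001, 582 bp.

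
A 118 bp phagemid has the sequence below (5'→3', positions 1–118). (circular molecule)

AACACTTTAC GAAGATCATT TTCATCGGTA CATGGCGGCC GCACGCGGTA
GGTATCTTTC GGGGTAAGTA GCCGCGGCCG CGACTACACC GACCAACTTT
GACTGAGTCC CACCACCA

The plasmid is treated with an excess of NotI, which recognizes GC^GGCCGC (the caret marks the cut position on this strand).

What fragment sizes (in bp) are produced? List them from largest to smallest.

NotI sites (GCGGCCGC) start at positions 35, 74.
NotI cuts after base 2 of each site, so after positions 36, 75.
Circular molecule, 2 cuts → 2 fragments:
  37–75 → 39 bp
  76–118 then 1–36 → 43 + 36 = 79 bp
Sorted largest to smallest: 79, 39 bp.

79, 39 bp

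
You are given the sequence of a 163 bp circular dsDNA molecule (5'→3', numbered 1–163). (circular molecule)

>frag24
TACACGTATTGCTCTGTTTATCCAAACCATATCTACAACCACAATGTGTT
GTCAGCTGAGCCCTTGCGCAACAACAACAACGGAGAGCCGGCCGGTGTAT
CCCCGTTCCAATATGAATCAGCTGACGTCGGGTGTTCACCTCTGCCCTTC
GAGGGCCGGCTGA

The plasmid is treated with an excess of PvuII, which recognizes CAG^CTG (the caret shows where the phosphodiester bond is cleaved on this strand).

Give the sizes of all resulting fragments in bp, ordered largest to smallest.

PvuII sites (CAGCTG) start at positions 53, 119.
PvuII cuts after base 3 of each site, so after positions 55, 121.
Circular molecule, 2 cuts → 2 fragments:
  56–121 → 66 bp
  122–163 then 1–55 → 42 + 55 = 97 bp
Sorted largest to smallest: 97, 66 bp.

97, 66 bp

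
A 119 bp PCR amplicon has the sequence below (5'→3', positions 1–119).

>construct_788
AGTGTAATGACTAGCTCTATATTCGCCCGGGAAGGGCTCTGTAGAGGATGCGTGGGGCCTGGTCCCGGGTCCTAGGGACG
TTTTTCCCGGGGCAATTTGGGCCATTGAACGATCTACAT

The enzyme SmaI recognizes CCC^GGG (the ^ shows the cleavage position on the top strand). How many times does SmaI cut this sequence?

3

CCCGGG occurs starting at positions 26, 64, 86.
SmaI cuts at 3 sites.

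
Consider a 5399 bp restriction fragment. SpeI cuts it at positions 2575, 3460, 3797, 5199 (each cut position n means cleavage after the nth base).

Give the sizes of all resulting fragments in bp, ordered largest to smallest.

Linear molecule, 4 cuts → 5 fragments:
  2575 − 0 = 2575 bp
  3460 − 2575 = 885 bp
  3797 − 3460 = 337 bp
  5199 − 3797 = 1402 bp
  5399 − 5199 = 200 bp
Sorted largest to smallest: 2575, 1402, 885, 337, 200 bp.

2575, 1402, 885, 337, 200 bp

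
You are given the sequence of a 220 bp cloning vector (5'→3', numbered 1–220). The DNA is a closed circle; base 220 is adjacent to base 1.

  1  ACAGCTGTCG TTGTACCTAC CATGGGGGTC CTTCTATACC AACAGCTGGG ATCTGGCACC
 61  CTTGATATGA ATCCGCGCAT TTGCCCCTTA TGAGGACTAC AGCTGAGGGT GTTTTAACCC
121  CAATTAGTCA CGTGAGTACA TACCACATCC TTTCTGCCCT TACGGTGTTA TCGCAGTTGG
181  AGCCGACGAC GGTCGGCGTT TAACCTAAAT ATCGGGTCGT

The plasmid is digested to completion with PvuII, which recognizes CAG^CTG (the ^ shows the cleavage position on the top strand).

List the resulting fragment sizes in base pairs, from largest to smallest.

PvuII sites (CAGCTG) start at positions 2, 43, 100.
PvuII cuts after base 3 of each site, so after positions 4, 45, 102.
Circular molecule, 3 cuts → 3 fragments:
  5–45 → 41 bp
  46–102 → 57 bp
  103–220 then 1–4 → 118 + 4 = 122 bp
Sorted largest to smallest: 122, 57, 41 bp.

122, 57, 41 bp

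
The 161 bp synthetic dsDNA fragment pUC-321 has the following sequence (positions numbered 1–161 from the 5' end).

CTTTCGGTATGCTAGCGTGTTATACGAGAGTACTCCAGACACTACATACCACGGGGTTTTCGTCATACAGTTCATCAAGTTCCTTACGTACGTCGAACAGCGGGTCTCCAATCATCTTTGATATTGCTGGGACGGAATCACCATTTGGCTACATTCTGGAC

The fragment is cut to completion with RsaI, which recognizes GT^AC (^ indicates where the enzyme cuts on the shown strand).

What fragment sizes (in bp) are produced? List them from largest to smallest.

72, 58, 31 bp

RsaI sites (GTAC) start at positions 30, 88.
RsaI cuts after base 2 of each site, so after positions 31, 89.
Linear molecule, 2 cuts → 3 fragments:
  1–31 → 31 bp
  32–89 → 58 bp
  90–161 → 72 bp
Sorted largest to smallest: 72, 58, 31 bp.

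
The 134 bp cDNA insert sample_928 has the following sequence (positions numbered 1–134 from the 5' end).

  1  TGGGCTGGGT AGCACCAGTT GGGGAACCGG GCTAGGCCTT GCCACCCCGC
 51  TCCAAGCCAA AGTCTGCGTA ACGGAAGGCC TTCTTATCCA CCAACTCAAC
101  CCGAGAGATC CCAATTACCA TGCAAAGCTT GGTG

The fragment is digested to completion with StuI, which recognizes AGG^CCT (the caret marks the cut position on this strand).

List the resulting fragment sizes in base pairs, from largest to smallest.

56, 42, 36 bp

StuI sites (AGGCCT) start at positions 34, 76.
StuI cuts after base 3 of each site, so after positions 36, 78.
Linear molecule, 2 cuts → 3 fragments:
  1–36 → 36 bp
  37–78 → 42 bp
  79–134 → 56 bp
Sorted largest to smallest: 56, 42, 36 bp.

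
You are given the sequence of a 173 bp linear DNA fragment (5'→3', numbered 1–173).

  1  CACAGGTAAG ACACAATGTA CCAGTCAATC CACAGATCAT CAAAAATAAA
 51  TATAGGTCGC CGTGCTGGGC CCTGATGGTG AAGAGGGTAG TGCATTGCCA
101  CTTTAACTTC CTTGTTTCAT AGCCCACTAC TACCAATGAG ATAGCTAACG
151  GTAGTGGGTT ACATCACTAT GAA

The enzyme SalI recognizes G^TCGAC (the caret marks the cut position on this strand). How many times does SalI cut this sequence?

No occurrence of GTCGAC is present in the sequence.
SalI does not cut: 0 sites.

0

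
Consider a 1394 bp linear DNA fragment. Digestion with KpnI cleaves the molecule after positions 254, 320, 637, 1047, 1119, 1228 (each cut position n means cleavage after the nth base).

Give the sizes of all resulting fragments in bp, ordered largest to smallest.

410, 317, 254, 166, 109, 72, 66 bp

Linear molecule, 6 cuts → 7 fragments:
  254 − 0 = 254 bp
  320 − 254 = 66 bp
  637 − 320 = 317 bp
  1047 − 637 = 410 bp
  1119 − 1047 = 72 bp
  1228 − 1119 = 109 bp
  1394 − 1228 = 166 bp
Sorted largest to smallest: 410, 317, 254, 166, 109, 72, 66 bp.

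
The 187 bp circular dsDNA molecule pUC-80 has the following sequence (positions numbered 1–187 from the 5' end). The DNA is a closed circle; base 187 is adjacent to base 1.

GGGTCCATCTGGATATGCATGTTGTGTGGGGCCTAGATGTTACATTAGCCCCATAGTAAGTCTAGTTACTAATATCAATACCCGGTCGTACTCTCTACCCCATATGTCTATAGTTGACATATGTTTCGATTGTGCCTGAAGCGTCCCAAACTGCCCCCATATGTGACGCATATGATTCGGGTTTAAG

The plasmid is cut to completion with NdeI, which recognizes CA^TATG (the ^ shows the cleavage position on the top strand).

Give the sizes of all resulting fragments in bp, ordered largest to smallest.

119, 40, 17, 11 bp

NdeI sites (CATATG) start at positions 101, 118, 158, 169.
NdeI cuts after base 2 of each site, so after positions 102, 119, 159, 170.
Circular molecule, 4 cuts → 4 fragments:
  103–119 → 17 bp
  120–159 → 40 bp
  160–170 → 11 bp
  171–187 then 1–102 → 17 + 102 = 119 bp
Sorted largest to smallest: 119, 40, 17, 11 bp.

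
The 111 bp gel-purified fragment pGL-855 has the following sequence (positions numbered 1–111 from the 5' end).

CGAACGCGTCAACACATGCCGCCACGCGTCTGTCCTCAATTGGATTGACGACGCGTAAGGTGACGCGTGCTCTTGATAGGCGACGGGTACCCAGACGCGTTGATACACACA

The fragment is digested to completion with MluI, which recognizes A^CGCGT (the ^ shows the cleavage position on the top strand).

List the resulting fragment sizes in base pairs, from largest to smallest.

32, 27, 20, 16, 12, 4 bp

MluI sites (ACGCGT) start at positions 4, 24, 51, 63, 95.
MluI cuts after the first base of each site, so after positions 4, 24, 51, 63, 95.
Linear molecule, 5 cuts → 6 fragments:
  1–4 → 4 bp
  5–24 → 20 bp
  25–51 → 27 bp
  52–63 → 12 bp
  64–95 → 32 bp
  96–111 → 16 bp
Sorted largest to smallest: 32, 27, 20, 16, 12, 4 bp.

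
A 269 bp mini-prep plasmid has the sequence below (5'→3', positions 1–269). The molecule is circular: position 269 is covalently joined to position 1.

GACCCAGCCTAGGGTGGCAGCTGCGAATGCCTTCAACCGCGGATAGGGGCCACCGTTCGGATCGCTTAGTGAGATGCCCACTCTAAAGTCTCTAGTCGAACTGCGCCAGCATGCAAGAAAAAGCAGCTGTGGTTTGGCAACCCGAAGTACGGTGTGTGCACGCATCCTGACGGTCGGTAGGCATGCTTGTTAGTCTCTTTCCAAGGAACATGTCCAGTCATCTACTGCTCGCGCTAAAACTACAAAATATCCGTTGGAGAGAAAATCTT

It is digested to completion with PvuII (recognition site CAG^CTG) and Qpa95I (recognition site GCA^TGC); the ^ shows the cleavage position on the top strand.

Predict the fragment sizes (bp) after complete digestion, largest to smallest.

PvuII sites (CAGCTG) start at positions 18, 124.
PvuII cuts after base 3 of each site, so after positions 20, 126.
Qpa95I sites (GCATGC) start at positions 109, 181.
Qpa95I cuts after base 3 of each site, so after positions 111, 183.
Combined cut positions: 20, 111, 126, 183.
Circular molecule, 4 cuts → 4 fragments:
  21–111 → 91 bp
  112–126 → 15 bp
  127–183 → 57 bp
  184–269 then 1–20 → 86 + 20 = 106 bp
Sorted largest to smallest: 106, 91, 57, 15 bp.

106, 91, 57, 15 bp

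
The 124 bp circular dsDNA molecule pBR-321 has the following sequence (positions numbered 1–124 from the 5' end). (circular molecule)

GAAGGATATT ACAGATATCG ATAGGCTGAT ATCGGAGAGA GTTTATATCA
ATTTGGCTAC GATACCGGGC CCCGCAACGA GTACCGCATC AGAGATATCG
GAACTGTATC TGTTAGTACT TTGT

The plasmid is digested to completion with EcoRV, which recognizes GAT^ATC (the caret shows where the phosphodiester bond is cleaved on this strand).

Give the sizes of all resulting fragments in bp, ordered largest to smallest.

EcoRV sites (GATATC) start at positions 14, 28, 94.
EcoRV cuts after base 3 of each site, so after positions 16, 30, 96.
Circular molecule, 3 cuts → 3 fragments:
  17–30 → 14 bp
  31–96 → 66 bp
  97–124 then 1–16 → 28 + 16 = 44 bp
Sorted largest to smallest: 66, 44, 14 bp.

66, 44, 14 bp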